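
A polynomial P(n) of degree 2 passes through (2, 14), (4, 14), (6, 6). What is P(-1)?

Write P(n) = an^2 + bn + c. Substituting each data point gives a linear system:
  4a + 2b + c = 14
  16a + 4b + c = 14
  36a + 6b + c = 6
Solving the system yields a = -1, b = 6, c = 6.
So P(n) = -n^2 + 6n + 6.
Then P(-1) = -1.

-1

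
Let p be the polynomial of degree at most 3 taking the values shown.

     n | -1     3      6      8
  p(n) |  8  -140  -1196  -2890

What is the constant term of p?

Write p(n) = an^3 + bn^2 + cn + d. Substituting each data point gives a linear system:
  -a + b - c + d = 8
  27a + 9b + 3c + d = -140
  216a + 36b + 6c + d = -1196
  512a + 64b + 8c + d = -2890
Solving the system yields a = -6, b = 3, c = -1, d = -2.
So p(n) = -6n^3 + 3n^2 - n - 2.
The constant term is -2.

-2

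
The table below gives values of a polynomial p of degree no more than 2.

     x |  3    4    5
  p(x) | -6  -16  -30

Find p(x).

Using the Lagrange interpolation formula with nodes 3, 4, 5:
  L_0(x) = (x - 4)(x - 5) / 2
  L_1(x) = (x - 3)(x - 5) / -1
  L_2(x) = (x - 3)(x - 4) / 2
Then p(x) = -6·L_0(x) - 16·L_1(x) - 30·L_2(x).
Expanding and collecting terms gives p(x) = -2x^2 + 4x.
Check: p(3) = -6. ✓

p(x) = -2x^2 + 4x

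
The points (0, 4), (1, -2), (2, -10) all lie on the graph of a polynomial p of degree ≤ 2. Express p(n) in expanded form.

p(n) = -n^2 - 5n + 4

Using the Lagrange interpolation formula with nodes 0, 1, 2:
  L_0(n) = (n - 1)(n - 2) / 2
  L_1(n) = n(n - 2) / -1
  L_2(n) = n(n - 1) / 2
Then p(n) = 4·L_0(n) - 2·L_1(n) - 10·L_2(n).
Expanding and collecting terms gives p(n) = -n² - 5n + 4.
Check: p(1) = -2. ✓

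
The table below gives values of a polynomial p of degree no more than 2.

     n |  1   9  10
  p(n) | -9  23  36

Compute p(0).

-4

Write p(n) = an^2 + bn + c. Substituting each data point gives a linear system:
  a + b + c = -9
  81a + 9b + c = 23
  100a + 10b + c = 36
Solving the system yields a = 1, b = -6, c = -4.
So p(n) = n^2 - 6n - 4.
Then p(0) = -4.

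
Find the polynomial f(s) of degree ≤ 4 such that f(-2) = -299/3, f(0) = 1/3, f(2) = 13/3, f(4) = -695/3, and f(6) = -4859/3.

f(s) = -2s^4 + 5s^3 - 4s^2 + 6s + 1/3

Write f(s) = as^4 + bs^3 + cs^2 + ds + e. Substituting each data point gives a linear system:
  16a - 8b + 4c - 2d + e = -299/3
  e = 1/3
  16a + 8b + 4c + 2d + e = 13/3
  256a + 64b + 16c + 4d + e = -695/3
  1296a + 216b + 36c + 6d + e = -4859/3
Solving the system yields a = -2, b = 5, c = -4, d = 6, e = 1/3.
So f(s) = -2s^4 + 5s^3 - 4s^2 + 6s + 1/3.
Check: f(4) = -695/3. ✓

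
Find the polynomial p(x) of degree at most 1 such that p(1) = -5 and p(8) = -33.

p(x) = -4x - 1

Write p(x) = ax + b. Substituting each data point gives a linear system:
  a + b = -5
  8a + b = -33
Solving the system yields a = -4, b = -1.
So p(x) = -4x - 1.
Check: p(8) = -33. ✓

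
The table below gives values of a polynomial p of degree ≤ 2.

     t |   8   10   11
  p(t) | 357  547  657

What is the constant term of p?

-3

Write p(t) = at^2 + bt + c. Substituting each data point gives a linear system:
  64a + 8b + c = 357
  100a + 10b + c = 547
  121a + 11b + c = 657
Solving the system yields a = 5, b = 5, c = -3.
So p(t) = 5t² + 5t - 3.
The constant term is -3.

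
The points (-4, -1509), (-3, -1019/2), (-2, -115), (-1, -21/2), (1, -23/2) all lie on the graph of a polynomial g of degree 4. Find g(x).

Using the Lagrange interpolation formula with nodes -4, -3, -2, -1, 1:
  L_0(x) = (x + 3)(x + 2)(x + 1)(x - 1) / 30
  L_1(x) = (x + 4)(x + 2)(x + 1)(x - 1) / -8
  L_2(x) = (x + 4)(x + 3)(x + 1)(x - 1) / 6
  L_3(x) = (x + 4)(x + 3)(x + 2)(x - 1) / -12
  L_4(x) = (x + 4)(x + 3)(x + 2)(x + 1) / 120
Then g(x) = -1509·L_0(x) - 1019/2·L_1(x) - 115·L_2(x) - 21/2·L_3(x) - 23/2·L_4(x).
Expanding and collecting terms gives g(x) = -5x⁴ + (5/2)x³ - 5x² - 3x - 1.
Check: g(-2) = -115. ✓

g(x) = -5x^4 + (5/2)x^3 - 5x^2 - 3x - 1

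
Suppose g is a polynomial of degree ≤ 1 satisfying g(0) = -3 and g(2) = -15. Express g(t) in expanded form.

Write g(t) = at + b. Substituting each data point gives a linear system:
  b = -3
  2a + b = -15
Solving the system yields a = -6, b = -3.
So g(t) = -6t - 3.
Check: g(2) = -15. ✓

g(t) = -6t - 3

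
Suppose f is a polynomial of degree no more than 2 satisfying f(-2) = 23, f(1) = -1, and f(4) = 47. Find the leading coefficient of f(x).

Write f(x) = ax^2 + bx + c. Substituting each data point gives a linear system:
  4a - 2b + c = 23
  a + b + c = -1
  16a + 4b + c = 47
Solving the system yields a = 4, b = -4, c = -1.
So f(x) = 4x^2 - 4x - 1.
The leading coefficient is 4.

4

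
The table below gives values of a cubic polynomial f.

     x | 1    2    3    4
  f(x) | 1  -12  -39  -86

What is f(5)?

-159

Write f(x) = ax^3 + bx^2 + cx + d. Substituting each data point gives a linear system:
  a + b + c + d = 1
  8a + 4b + 2c + d = -12
  27a + 9b + 3c + d = -39
  64a + 16b + 4c + d = -86
Solving the system yields a = -1, b = -1, c = -3, d = 6.
So f(x) = -x³ - x² - 3x + 6.
Then f(5) = -159.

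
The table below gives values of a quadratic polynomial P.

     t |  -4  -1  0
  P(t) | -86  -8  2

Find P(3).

-16

Using the Lagrange interpolation formula with nodes -4, -1, 0:
  L_0(t) = (t + 1)t / 12
  L_1(t) = (t + 4)t / -3
  L_2(t) = (t + 4)(t + 1) / 4
Then P(t) = -86·L_0(t) - 8·L_1(t) + 2·L_2(t).
Expanding and collecting terms gives P(t) = -4t² + 6t + 2.
Evaluating at t = 3: P(3) = -16.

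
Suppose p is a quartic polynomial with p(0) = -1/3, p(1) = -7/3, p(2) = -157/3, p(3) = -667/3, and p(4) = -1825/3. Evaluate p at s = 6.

-7597/3

Forward differences of the values at s = 0, 1, 2, 3, 4:
  p  : -1/3  -7/3  -157/3  -667/3  -1825/3
  Δ  : -2  -50  -170  -386
  Δ^2: -48  -120  -216
  Δ^3: -72  -96
  Δ^4: -24
The fourth differences are constant, confirming degree 4.
Interpolating (Newton forward form) and evaluating at s = 6 gives p(6) = -7597/3.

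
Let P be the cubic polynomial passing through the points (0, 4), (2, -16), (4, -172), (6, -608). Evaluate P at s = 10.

Using the Lagrange interpolation formula with nodes 0, 2, 4, 6:
  L_0(s) = (s - 2)(s - 4)(s - 6) / -48
  L_1(s) = s(s - 4)(s - 6) / 16
  L_2(s) = s(s - 2)(s - 6) / -16
  L_3(s) = s(s - 2)(s - 4) / 48
Then P(s) = 4·L_0(s) - 16·L_1(s) - 172·L_2(s) - 608·L_3(s).
Expanding and collecting terms gives P(s) = -3s^3 + s^2 + 4.
Evaluating at s = 10: P(10) = -2896.

-2896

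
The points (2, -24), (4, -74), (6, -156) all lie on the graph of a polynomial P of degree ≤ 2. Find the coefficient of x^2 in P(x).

Write P(x) = ax^2 + bx + c. Substituting each data point gives a linear system:
  4a + 2b + c = -24
  16a + 4b + c = -74
  36a + 6b + c = -156
Solving the system yields a = -4, b = -1, c = -6.
So P(x) = -4x² - x - 6.
The leading coefficient is -4.

-4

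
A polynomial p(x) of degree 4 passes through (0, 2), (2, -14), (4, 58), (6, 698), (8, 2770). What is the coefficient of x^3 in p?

-2

Write p(x) = ax^4 + bx^3 + cx^2 + dx + e. Substituting each data point gives a linear system:
  e = 2
  16a + 8b + 4c + 2d + e = -14
  256a + 64b + 16c + 4d + e = 58
  1296a + 216b + 36c + 6d + e = 698
  4096a + 512b + 64c + 8d + e = 2770
Solving the system yields a = 1, b = -2, c = -5, d = 2, e = 2.
So p(x) = x^4 - 2x^3 - 5x^2 + 2x + 2.
The coefficient of x^3 is -2.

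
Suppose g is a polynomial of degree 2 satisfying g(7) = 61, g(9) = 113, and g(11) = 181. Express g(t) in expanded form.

g(t) = 2t^2 - 6t + 5

Using the Lagrange interpolation formula with nodes 7, 9, 11:
  L_0(t) = (t - 9)(t - 11) / 8
  L_1(t) = (t - 7)(t - 11) / -4
  L_2(t) = (t - 7)(t - 9) / 8
Then g(t) = 61·L_0(t) + 113·L_1(t) + 181·L_2(t).
Expanding and collecting terms gives g(t) = 2t² - 6t + 5.
Check: g(7) = 61. ✓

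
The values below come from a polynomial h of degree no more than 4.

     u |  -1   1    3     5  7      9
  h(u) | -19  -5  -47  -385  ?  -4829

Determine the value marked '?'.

On equispaced nodes a degree-4 polynomial has vanishing fifth forward difference, so
  - h(-1) + 5·h(1) - 10·h(3) + 10·h(5) - 5·h(7) + h(9) = 0.
Substituting the known values and solving for h(7):
  -5·h(7) = 8215
  h(7) = -1643.

-1643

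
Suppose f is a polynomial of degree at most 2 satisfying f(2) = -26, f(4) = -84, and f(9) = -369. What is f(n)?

f(n) = -4n^2 - 5n

Write f(n) = an^2 + bn + c. Substituting each data point gives a linear system:
  4a + 2b + c = -26
  16a + 4b + c = -84
  81a + 9b + c = -369
Solving the system yields a = -4, b = -5, c = 0.
So f(n) = -4n² - 5n.
Check: f(4) = -84. ✓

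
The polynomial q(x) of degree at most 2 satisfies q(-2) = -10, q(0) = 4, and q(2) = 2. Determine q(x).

q(x) = -2x^2 + 3x + 4

Write q(x) = ax^2 + bx + c. Substituting each data point gives a linear system:
  4a - 2b + c = -10
  c = 4
  4a + 2b + c = 2
Solving the system yields a = -2, b = 3, c = 4.
So q(x) = -2x^2 + 3x + 4.
Check: q(0) = 4. ✓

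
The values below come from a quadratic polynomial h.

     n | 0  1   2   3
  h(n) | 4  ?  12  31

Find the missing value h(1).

3

The 3 known points determine the degree-2 polynomial uniquely.
Write h(n) = an^2 + bn + c. Substituting each data point gives a linear system:
  c = 4
  4a + 2b + c = 12
  9a + 3b + c = 31
Solving the system yields a = 5, b = -6, c = 4.
So h(n) = 5n² - 6n + 4.
Then h(1) = 3.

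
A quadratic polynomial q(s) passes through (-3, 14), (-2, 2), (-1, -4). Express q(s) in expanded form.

Write q(s) = as^2 + bs + c. Substituting each data point gives a linear system:
  9a - 3b + c = 14
  4a - 2b + c = 2
  a - b + c = -4
Solving the system yields a = 3, b = 3, c = -4.
So q(s) = 3s^2 + 3s - 4.
Check: q(-3) = 14. ✓

q(s) = 3s^2 + 3s - 4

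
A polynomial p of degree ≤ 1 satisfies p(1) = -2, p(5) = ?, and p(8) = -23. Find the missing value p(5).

The 2 known points determine the degree-1 polynomial uniquely.
Write p(s) = as + b. Substituting each data point gives a linear system:
  a + b = -2
  8a + b = -23
Solving the system yields a = -3, b = 1.
So p(s) = -3s + 1.
Then p(5) = -14.

-14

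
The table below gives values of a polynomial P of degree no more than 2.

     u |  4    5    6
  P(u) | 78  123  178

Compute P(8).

Forward differences of the values at u = 4, 5, 6:
  P  : 78  123  178
  Δ  : 45  55
  Δ^2: 10
The second differences are constant, confirming degree 2.
Interpolating (Newton forward form) and evaluating at u = 8 gives P(8) = 318.

318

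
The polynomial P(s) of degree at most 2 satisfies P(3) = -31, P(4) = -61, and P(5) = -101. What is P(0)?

Forward differences of the values at s = 3, 4, 5:
  P  : -31  -61  -101
  Δ  : -30  -40
  Δ^2: -10
The second differences are constant, confirming degree 2.
Interpolating (Newton forward form) and evaluating at s = 0 gives P(0) = -1.

-1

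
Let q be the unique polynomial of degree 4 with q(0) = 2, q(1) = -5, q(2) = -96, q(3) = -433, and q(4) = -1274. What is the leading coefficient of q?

-4

Write q(u) = au^4 + bu^3 + cu^2 + du + e. Substituting each data point gives a linear system:
  e = 2
  a + b + c + d + e = -5
  16a + 8b + 4c + 2d + e = -96
  81a + 27b + 9c + 3d + e = -433
  256a + 64b + 16c + 4d + e = -1274
Solving the system yields a = -4, b = -3, c = -5, d = 5, e = 2.
So q(u) = -4u^4 - 3u^3 - 5u^2 + 5u + 2.
The leading coefficient is -4.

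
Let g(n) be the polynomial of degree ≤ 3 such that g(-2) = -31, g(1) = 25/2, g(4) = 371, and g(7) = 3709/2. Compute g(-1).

Forward differences of the values at n = -2, 1, 4, 7:
  g  : -31  25/2  371  3709/2
  Δ  : 87/2  717/2  2967/2
  Δ^2: 315  1125
  Δ^3: 810
The third differences are constant, confirming degree 3.
Interpolating (Newton forward form) and evaluating at n = -1 gives g(-1) = -3/2.

-3/2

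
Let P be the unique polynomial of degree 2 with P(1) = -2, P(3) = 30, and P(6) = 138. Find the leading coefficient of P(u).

Write P(u) = au^2 + bu + c. Substituting each data point gives a linear system:
  a + b + c = -2
  9a + 3b + c = 30
  36a + 6b + c = 138
Solving the system yields a = 4, b = 0, c = -6.
So P(u) = 4u² - 6.
The leading coefficient is 4.

4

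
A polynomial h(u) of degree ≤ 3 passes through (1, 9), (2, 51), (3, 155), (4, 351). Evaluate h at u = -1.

-9

Write h(u) = au^3 + bu^2 + cu + d. Substituting each data point gives a linear system:
  a + b + c + d = 9
  8a + 4b + 2c + d = 51
  27a + 9b + 3c + d = 155
  64a + 16b + 4c + d = 351
Solving the system yields a = 5, b = 1, c = 4, d = -1.
So h(u) = 5u³ + u² + 4u - 1.
Then h(-1) = -9.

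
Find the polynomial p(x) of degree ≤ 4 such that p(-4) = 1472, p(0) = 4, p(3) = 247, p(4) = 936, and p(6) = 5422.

Write p(x) = ax^4 + bx^3 + cx^2 + dx + e. Substituting each data point gives a linear system:
  256a - 64b + 16c - 4d + e = 1472
  e = 4
  81a + 27b + 9c + 3d + e = 247
  256a + 64b + 16c + 4d + e = 936
  1296a + 216b + 36c + 6d + e = 5422
Solving the system yields a = 5, b = -4, c = -5, d = -3, e = 4.
So p(x) = 5x^4 - 4x^3 - 5x^2 - 3x + 4.
Check: p(0) = 4. ✓

p(x) = 5x^4 - 4x^3 - 5x^2 - 3x + 4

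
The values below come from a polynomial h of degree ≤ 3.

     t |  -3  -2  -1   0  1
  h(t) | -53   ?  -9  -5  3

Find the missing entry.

-21

On equispaced nodes a degree-3 polynomial has vanishing fourth forward difference, so
  h(-3) - 4·h(-2) + 6·h(-1) - 4·h(0) + h(1) = 0.
Substituting the known values and solving for h(-2):
  -4·h(-2) = 84
  h(-2) = -21.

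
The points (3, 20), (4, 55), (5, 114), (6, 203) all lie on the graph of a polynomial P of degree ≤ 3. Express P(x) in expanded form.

P(x) = x^3 - 2x - 1

Write P(x) = ax^3 + bx^2 + cx + d. Substituting each data point gives a linear system:
  27a + 9b + 3c + d = 20
  64a + 16b + 4c + d = 55
  125a + 25b + 5c + d = 114
  216a + 36b + 6c + d = 203
Solving the system yields a = 1, b = 0, c = -2, d = -1.
So P(x) = x³ - 2x - 1.
Check: P(4) = 55. ✓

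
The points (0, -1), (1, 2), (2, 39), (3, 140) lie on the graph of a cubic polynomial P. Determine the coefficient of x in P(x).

-4

Write P(x) = ax^3 + bx^2 + cx + d. Substituting each data point gives a linear system:
  d = -1
  a + b + c + d = 2
  8a + 4b + 2c + d = 39
  27a + 9b + 3c + d = 140
Solving the system yields a = 5, b = 2, c = -4, d = -1.
So P(x) = 5x^3 + 2x^2 - 4x - 1.
The coefficient of x is -4.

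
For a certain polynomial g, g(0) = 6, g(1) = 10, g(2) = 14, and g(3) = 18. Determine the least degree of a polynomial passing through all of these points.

Forward differences of the values at n = 0, 1, 2, 3:
  g  : 6  10  14  18
  Δ  : 4  4  4
  Δ^2: 0  0
  Δ^3: 0
The first differences are constant (4) and nonzero, while all higher differences vanish, so the minimal degree is 1.

1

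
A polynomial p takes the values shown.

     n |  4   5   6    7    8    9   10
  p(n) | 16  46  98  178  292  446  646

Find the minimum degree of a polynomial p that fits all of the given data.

3

Forward differences of the values at n = 4, 5, 6, 7, 8, 9, 10:
  p  : 16  46  98  178  292  446  646
  Δ  : 30  52  80  114  154  200
  Δ^2: 22  28  34  40  46
  Δ^3: 6  6  6  6
  Δ^4: 0  0  0
  Δ^5: 0  0
  Δ^6: 0
The third differences are constant (6) and nonzero, while all higher differences vanish, so the minimal degree is 3.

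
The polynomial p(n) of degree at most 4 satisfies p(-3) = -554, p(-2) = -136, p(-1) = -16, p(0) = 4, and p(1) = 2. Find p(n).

p(n) = -5n^4 + 3n^3 - 6n^2 + 6n + 4

Using the Lagrange interpolation formula with nodes -3, -2, -1, 0, 1:
  L_0(n) = (n + 2)(n + 1)n(n - 1) / 24
  L_1(n) = (n + 3)(n + 1)n(n - 1) / -6
  L_2(n) = (n + 3)(n + 2)n(n - 1) / 4
  L_3(n) = (n + 3)(n + 2)(n + 1)(n - 1) / -6
  L_4(n) = (n + 3)(n + 2)(n + 1)n / 24
Then p(n) = -554·L_0(n) - 136·L_1(n) - 16·L_2(n) + 4·L_3(n) + 2·L_4(n).
Expanding and collecting terms gives p(n) = -5n^4 + 3n^3 - 6n^2 + 6n + 4.
Check: p(0) = 4. ✓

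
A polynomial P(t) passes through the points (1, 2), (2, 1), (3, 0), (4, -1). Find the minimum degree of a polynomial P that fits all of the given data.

1

Forward differences of the values at t = 1, 2, 3, 4:
  P  : 2  1  0  -1
  Δ  : -1  -1  -1
  Δ^2: 0  0
  Δ^3: 0
The first differences are constant (-1) and nonzero, while all higher differences vanish, so the minimal degree is 1.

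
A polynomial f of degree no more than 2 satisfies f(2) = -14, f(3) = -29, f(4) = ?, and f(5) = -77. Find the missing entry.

-50

On equispaced nodes a degree-2 polynomial has vanishing third forward difference, so
  - f(2) + 3·f(3) - 3·f(4) + f(5) = 0.
Substituting the known values and solving for f(4):
  -3·f(4) = 150
  f(4) = -50.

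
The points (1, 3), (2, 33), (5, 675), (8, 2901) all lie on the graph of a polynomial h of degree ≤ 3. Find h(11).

7683

Using the Lagrange interpolation formula with nodes 1, 2, 5, 8:
  L_0(n) = (n - 2)(n - 5)(n - 8) / -28
  L_1(n) = (n - 1)(n - 5)(n - 8) / 18
  L_2(n) = (n - 1)(n - 2)(n - 8) / -36
  L_3(n) = (n - 1)(n - 2)(n - 5) / 126
Then h(n) = 3·L_0(n) + 33·L_1(n) + 675·L_2(n) + 2901·L_3(n).
Expanding and collecting terms gives h(n) = 6n^3 - 2n^2 - 6n + 5.
Evaluating at n = 11: h(11) = 7683.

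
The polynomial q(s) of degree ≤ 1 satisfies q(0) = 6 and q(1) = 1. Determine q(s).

q(s) = -5s + 6

Write q(s) = as + b. Substituting each data point gives a linear system:
  b = 6
  a + b = 1
Solving the system yields a = -5, b = 6.
So q(s) = -5s + 6.
Check: q(0) = 6. ✓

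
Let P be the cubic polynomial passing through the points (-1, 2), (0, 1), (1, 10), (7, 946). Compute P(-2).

Using the Lagrange interpolation formula with nodes -1, 0, 1, 7:
  L_0(s) = s(s - 1)(s - 7) / -16
  L_1(s) = (s + 1)(s - 1)(s - 7) / 7
  L_2(s) = (s + 1)s(s - 7) / -12
  L_3(s) = (s + 1)s(s - 1) / 336
Then P(s) = 2·L_0(s) + 1·L_1(s) + 10·L_2(s) + 946·L_3(s).
Expanding and collecting terms gives P(s) = 2s³ + 5s² + 2s + 1.
Evaluating at s = -2: P(-2) = 1.

1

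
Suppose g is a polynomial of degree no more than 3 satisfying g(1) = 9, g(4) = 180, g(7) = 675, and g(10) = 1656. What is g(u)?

Write g(u) = au^3 + bu^2 + cu + d. Substituting each data point gives a linear system:
  a + b + c + d = 9
  64a + 16b + 4c + d = 180
  343a + 49b + 7c + d = 675
  1000a + 100b + 10c + d = 1656
Solving the system yields a = 1, b = 6, c = 6, d = -4.
So g(u) = u^3 + 6u^2 + 6u - 4.
Check: g(4) = 180. ✓

g(u) = u^3 + 6u^2 + 6u - 4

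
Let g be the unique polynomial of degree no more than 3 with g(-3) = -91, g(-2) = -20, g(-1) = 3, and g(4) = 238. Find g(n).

Using the Lagrange interpolation formula with nodes -3, -2, -1, 4:
  L_0(n) = (n + 2)(n + 1)(n - 4) / -14
  L_1(n) = (n + 3)(n + 1)(n - 4) / 6
  L_2(n) = (n + 3)(n + 2)(n - 4) / -10
  L_3(n) = (n + 3)(n + 2)(n + 1) / 210
Then g(n) = -91·L_0(n) - 20·L_1(n) + 3·L_2(n) + 238·L_3(n).
Expanding and collecting terms gives g(n) = 4n^3 - 5n + 2.
Check: g(-3) = -91. ✓

g(n) = 4n^3 - 5n + 2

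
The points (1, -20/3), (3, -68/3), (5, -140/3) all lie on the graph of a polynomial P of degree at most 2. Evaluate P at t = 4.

Using the Lagrange interpolation formula with nodes 1, 3, 5:
  L_0(t) = (t - 3)(t - 5) / 8
  L_1(t) = (t - 1)(t - 5) / -4
  L_2(t) = (t - 1)(t - 3) / 8
Then P(t) = -20/3·L_0(t) - 68/3·L_1(t) - 140/3·L_2(t).
Expanding and collecting terms gives P(t) = -t^2 - 4t - 5/3.
Evaluating at t = 4: P(4) = -101/3.

-101/3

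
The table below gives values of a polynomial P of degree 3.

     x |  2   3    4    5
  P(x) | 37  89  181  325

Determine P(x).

P(x) = 2x^3 + 2x^2 + 4x + 5

Using the Lagrange interpolation formula with nodes 2, 3, 4, 5:
  L_0(x) = (x - 3)(x - 4)(x - 5) / -6
  L_1(x) = (x - 2)(x - 4)(x - 5) / 2
  L_2(x) = (x - 2)(x - 3)(x - 5) / -2
  L_3(x) = (x - 2)(x - 3)(x - 4) / 6
Then P(x) = 37·L_0(x) + 89·L_1(x) + 181·L_2(x) + 325·L_3(x).
Expanding and collecting terms gives P(x) = 2x^3 + 2x^2 + 4x + 5.
Check: P(2) = 37. ✓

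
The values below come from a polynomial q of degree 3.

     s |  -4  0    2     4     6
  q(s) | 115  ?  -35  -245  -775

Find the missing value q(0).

The 4 known points determine the degree-3 polynomial uniquely.
Write q(s) = as^3 + bs^2 + cs + d. Substituting each data point gives a linear system:
  -64a + 16b - 4c + d = 115
  8a + 4b + 2c + d = -35
  64a + 16b + 4c + d = -245
  216a + 36b + 6c + d = -775
Solving the system yields a = -3, b = -4, c = 3, d = -1.
So q(s) = -3s³ - 4s² + 3s - 1.
Then q(0) = -1.

-1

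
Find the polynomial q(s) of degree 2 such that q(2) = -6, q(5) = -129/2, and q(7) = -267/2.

q(s) = -3s^2 + (3/2)s + 3

Using the Lagrange interpolation formula with nodes 2, 5, 7:
  L_0(s) = (s - 5)(s - 7) / 15
  L_1(s) = (s - 2)(s - 7) / -6
  L_2(s) = (s - 2)(s - 5) / 10
Then q(s) = -6·L_0(s) - 129/2·L_1(s) - 267/2·L_2(s).
Expanding and collecting terms gives q(s) = -3s^2 + (3/2)s + 3.
Check: q(7) = -267/2. ✓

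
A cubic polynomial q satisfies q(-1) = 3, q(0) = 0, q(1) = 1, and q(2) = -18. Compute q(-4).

Forward differences of the values at s = -1, 0, 1, 2:
  q  : 3  0  1  -18
  Δ  : -3  1  -19
  Δ^2: 4  -20
  Δ^3: -24
The third differences are constant, confirming degree 3.
Interpolating (Newton forward form) and evaluating at s = -4 gives q(-4) = 276.

276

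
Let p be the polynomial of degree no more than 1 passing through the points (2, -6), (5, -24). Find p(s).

p(s) = -6s + 6

Using the Lagrange interpolation formula with nodes 2, 5:
  L_0(s) = (s - 5) / -3
  L_1(s) = (s - 2) / 3
Then p(s) = -6·L_0(s) - 24·L_1(s).
Expanding and collecting terms gives p(s) = -6s + 6.
Check: p(5) = -24. ✓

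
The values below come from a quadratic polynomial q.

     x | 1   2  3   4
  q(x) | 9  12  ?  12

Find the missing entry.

On equispaced nodes a degree-2 polynomial has vanishing third forward difference, so
  - q(1) + 3·q(2) - 3·q(3) + q(4) = 0.
Substituting the known values and solving for q(3):
  -3·q(3) = -39
  q(3) = 13.

13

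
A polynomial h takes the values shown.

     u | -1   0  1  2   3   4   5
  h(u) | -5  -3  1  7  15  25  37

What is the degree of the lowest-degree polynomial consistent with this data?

2

Forward differences of the values at u = -1, 0, 1, 2, 3, 4, 5:
  h  : -5  -3  1  7  15  25  37
  Δ  : 2  4  6  8  10  12
  Δ^2: 2  2  2  2  2
  Δ^3: 0  0  0  0
  Δ^4: 0  0  0
  Δ^5: 0  0
  Δ^6: 0
The second differences are constant (2) and nonzero, while all higher differences vanish, so the minimal degree is 2.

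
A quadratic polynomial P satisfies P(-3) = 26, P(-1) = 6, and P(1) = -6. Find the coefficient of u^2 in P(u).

Write P(u) = au^2 + bu + c. Substituting each data point gives a linear system:
  9a - 3b + c = 26
  a - b + c = 6
  a + b + c = -6
Solving the system yields a = 1, b = -6, c = -1.
So P(u) = u^2 - 6u - 1.
The leading coefficient is 1.

1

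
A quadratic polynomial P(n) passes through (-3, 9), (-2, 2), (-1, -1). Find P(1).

Using the Lagrange interpolation formula with nodes -3, -2, -1:
  L_0(n) = (n + 2)(n + 1) / 2
  L_1(n) = (n + 3)(n + 1) / -1
  L_2(n) = (n + 3)(n + 2) / 2
Then P(n) = 9·L_0(n) + 2·L_1(n) - 1·L_2(n).
Expanding and collecting terms gives P(n) = 2n^2 + 3n.
Evaluating at n = 1: P(1) = 5.

5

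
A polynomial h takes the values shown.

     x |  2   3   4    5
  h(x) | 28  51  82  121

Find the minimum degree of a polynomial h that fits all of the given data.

Forward differences of the values at x = 2, 3, 4, 5:
  h  : 28  51  82  121
  Δ  : 23  31  39
  Δ^2: 8  8
  Δ^3: 0
The second differences are constant (8) and nonzero, while all higher differences vanish, so the minimal degree is 2.

2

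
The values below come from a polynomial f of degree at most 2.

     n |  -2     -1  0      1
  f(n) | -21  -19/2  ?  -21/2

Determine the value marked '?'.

-6

The 3 known points determine the degree-2 polynomial uniquely.
Write f(n) = an^2 + bn + c. Substituting each data point gives a linear system:
  4a - 2b + c = -21
  a - b + c = -19/2
  a + b + c = -21/2
Solving the system yields a = -4, b = -1/2, c = -6.
So f(n) = -4n^2 - (1/2)n - 6.
Then f(0) = -6.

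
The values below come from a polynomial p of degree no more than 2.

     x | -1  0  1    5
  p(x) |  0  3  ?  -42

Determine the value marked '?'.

2

The 3 known points determine the degree-2 polynomial uniquely.
Write p(x) = ax^2 + bx + c. Substituting each data point gives a linear system:
  a - b + c = 0
  c = 3
  25a + 5b + c = -42
Solving the system yields a = -2, b = 1, c = 3.
So p(x) = -2x^2 + x + 3.
Then p(1) = 2.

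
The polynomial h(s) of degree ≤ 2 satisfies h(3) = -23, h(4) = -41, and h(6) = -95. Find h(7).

Write h(s) = as^2 + bs + c. Substituting each data point gives a linear system:
  9a + 3b + c = -23
  16a + 4b + c = -41
  36a + 6b + c = -95
Solving the system yields a = -3, b = 3, c = -5.
So h(s) = -3s^2 + 3s - 5.
Then h(7) = -131.

-131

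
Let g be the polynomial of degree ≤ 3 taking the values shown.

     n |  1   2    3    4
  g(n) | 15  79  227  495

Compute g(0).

-1

Using the Lagrange interpolation formula with nodes 1, 2, 3, 4:
  L_0(n) = (n - 2)(n - 3)(n - 4) / -6
  L_1(n) = (n - 1)(n - 3)(n - 4) / 2
  L_2(n) = (n - 1)(n - 2)(n - 4) / -2
  L_3(n) = (n - 1)(n - 2)(n - 3) / 6
Then g(n) = 15·L_0(n) + 79·L_1(n) + 227·L_2(n) + 495·L_3(n).
Expanding and collecting terms gives g(n) = 6n³ + 6n² + 4n - 1.
Evaluating at n = 0: g(0) = -1.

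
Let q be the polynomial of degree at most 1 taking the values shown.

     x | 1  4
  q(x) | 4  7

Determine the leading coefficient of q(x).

Write q(x) = ax + b. Substituting each data point gives a linear system:
  a + b = 4
  4a + b = 7
Solving the system yields a = 1, b = 3.
So q(x) = x + 3.
The leading coefficient is 1.

1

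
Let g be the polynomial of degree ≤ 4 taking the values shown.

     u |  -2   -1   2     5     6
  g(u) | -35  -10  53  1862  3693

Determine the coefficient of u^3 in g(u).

6

Write g(u) = au^4 + bu^3 + cu^2 + du + e. Substituting each data point gives a linear system:
  16a - 8b + 4c - 2d + e = -35
  a - b + c - d + e = -10
  16a + 8b + 4c + 2d + e = 53
  625a + 125b + 25c + 5d + e = 1862
  1296a + 216b + 36c + 6d + e = 3693
Solving the system yields a = 2, b = 6, c = -5, d = -2, e = -3.
So g(u) = 2u^4 + 6u^3 - 5u^2 - 2u - 3.
The coefficient of u^3 is 6.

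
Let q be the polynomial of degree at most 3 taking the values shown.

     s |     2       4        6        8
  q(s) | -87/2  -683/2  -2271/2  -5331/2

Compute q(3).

Using the Lagrange interpolation formula with nodes 2, 4, 6, 8:
  L_0(s) = (s - 4)(s - 6)(s - 8) / -48
  L_1(s) = (s - 2)(s - 6)(s - 8) / 16
  L_2(s) = (s - 2)(s - 4)(s - 8) / -16
  L_3(s) = (s - 2)(s - 4)(s - 6) / 48
Then q(s) = -87/2·L_0(s) - 683/2·L_1(s) - 2271/2·L_2(s) - 5331/2·L_3(s).
Expanding and collecting terms gives q(s) = -5s³ - 2s² + 3s - 3/2.
Evaluating at s = 3: q(3) = -291/2.

-291/2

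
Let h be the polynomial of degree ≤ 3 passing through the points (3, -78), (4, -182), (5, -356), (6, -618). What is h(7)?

-986

Write h(u) = au^3 + bu^2 + cu + d. Substituting each data point gives a linear system:
  27a + 9b + 3c + d = -78
  64a + 16b + 4c + d = -182
  125a + 25b + 5c + d = -356
  216a + 36b + 6c + d = -618
Solving the system yields a = -3, b = 1, c = 0, d = -6.
So h(u) = -3u³ + u² - 6.
Then h(7) = -986.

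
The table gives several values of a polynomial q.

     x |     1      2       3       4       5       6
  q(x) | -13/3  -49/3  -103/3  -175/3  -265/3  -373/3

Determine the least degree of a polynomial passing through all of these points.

2

Forward differences of the values at x = 1, 2, 3, 4, 5, 6:
  q  : -13/3  -49/3  -103/3  -175/3  -265/3  -373/3
  Δ  : -12  -18  -24  -30  -36
  Δ^2: -6  -6  -6  -6
  Δ^3: 0  0  0
  Δ^4: 0  0
  Δ^5: 0
The second differences are constant (-6) and nonzero, while all higher differences vanish, so the minimal degree is 2.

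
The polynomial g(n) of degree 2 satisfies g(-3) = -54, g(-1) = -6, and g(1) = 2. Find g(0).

3

Forward differences of the values at n = -3, -1, 1:
  g  : -54  -6  2
  Δ  : 48  8
  Δ^2: -40
The second differences are constant, confirming degree 2.
Interpolating (Newton forward form) and evaluating at n = 0 gives g(0) = 3.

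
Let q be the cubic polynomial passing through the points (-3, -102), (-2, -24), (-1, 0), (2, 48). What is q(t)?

Write q(t) = at^3 + bt^2 + ct + d. Substituting each data point gives a linear system:
  -27a + 9b - 3c + d = -102
  -8a + 4b - 2c + d = -24
  -a + b - c + d = 0
  8a + 4b + 2c + d = 48
Solving the system yields a = 5, b = 3, c = -2, d = 0.
So q(t) = 5t^3 + 3t^2 - 2t.
Check: q(2) = 48. ✓

q(t) = 5t^3 + 3t^2 - 2t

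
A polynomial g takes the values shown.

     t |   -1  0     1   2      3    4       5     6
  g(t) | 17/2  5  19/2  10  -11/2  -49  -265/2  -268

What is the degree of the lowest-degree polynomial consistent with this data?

3

Forward differences of the values at t = -1, 0, 1, 2, 3, 4, 5, 6:
  g  : 17/2  5  19/2  10  -11/2  -49  -265/2  -268
  Δ  : -7/2  9/2  1/2  -31/2  -87/2  -167/2  -271/2
  Δ^2: 8  -4  -16  -28  -40  -52
  Δ^3: -12  -12  -12  -12  -12
  Δ^4: 0  0  0  0
  Δ^5: 0  0  0
  Δ^6: 0  0
  Δ^7: 0
The third differences are constant (-12) and nonzero, while all higher differences vanish, so the minimal degree is 3.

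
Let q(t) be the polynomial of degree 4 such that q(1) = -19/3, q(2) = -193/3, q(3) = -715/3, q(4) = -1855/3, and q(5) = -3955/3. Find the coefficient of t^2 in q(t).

Write q(t) = at^4 + bt^3 + ct^2 + dt + e. Substituting each data point gives a linear system:
  a + b + c + d + e = -19/3
  16a + 8b + 4c + 2d + e = -193/3
  81a + 27b + 9c + 3d + e = -715/3
  256a + 64b + 16c + 4d + e = -1855/3
  625a + 125b + 25c + 5d + e = -3955/3
Solving the system yields a = -1, b = -5, c = -3, d = 1, e = 5/3.
So q(t) = -t^4 - 5t^3 - 3t^2 + t + 5/3.
The coefficient of t^2 is -3.

-3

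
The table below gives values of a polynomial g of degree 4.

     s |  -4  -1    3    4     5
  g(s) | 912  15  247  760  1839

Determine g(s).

g(s) = 3s^4 - s^3 + 4s^2 - 3s + 4

Write g(s) = as^4 + bs^3 + cs^2 + ds + e. Substituting each data point gives a linear system:
  256a - 64b + 16c - 4d + e = 912
  a - b + c - d + e = 15
  81a + 27b + 9c + 3d + e = 247
  256a + 64b + 16c + 4d + e = 760
  625a + 125b + 25c + 5d + e = 1839
Solving the system yields a = 3, b = -1, c = 4, d = -3, e = 4.
So g(s) = 3s^4 - s^3 + 4s^2 - 3s + 4.
Check: g(5) = 1839. ✓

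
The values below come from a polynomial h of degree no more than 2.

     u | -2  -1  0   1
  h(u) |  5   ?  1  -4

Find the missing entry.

The 3 known points determine the degree-2 polynomial uniquely.
Write h(u) = au^2 + bu + c. Substituting each data point gives a linear system:
  4a - 2b + c = 5
  c = 1
  a + b + c = -4
Solving the system yields a = -1, b = -4, c = 1.
So h(u) = -u^2 - 4u + 1.
Then h(-1) = 4.

4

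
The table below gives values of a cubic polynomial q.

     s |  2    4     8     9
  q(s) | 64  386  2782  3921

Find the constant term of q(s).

6

Write q(s) = as^3 + bs^2 + cs + d. Substituting each data point gives a linear system:
  8a + 4b + 2c + d = 64
  64a + 16b + 4c + d = 386
  512a + 64b + 8c + d = 2782
  729a + 81b + 9c + d = 3921
Solving the system yields a = 5, b = 3, c = 3, d = 6.
So q(s) = 5s^3 + 3s^2 + 3s + 6.
The constant term is 6.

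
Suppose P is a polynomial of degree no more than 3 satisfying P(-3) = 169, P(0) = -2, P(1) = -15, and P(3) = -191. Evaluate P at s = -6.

Write P(s) = as^3 + bs^2 + cs + d. Substituting each data point gives a linear system:
  -27a + 9b - 3c + d = 169
  d = -2
  a + b + c + d = -15
  27a + 9b + 3c + d = -191
Solving the system yields a = -6, b = -1, c = -6, d = -2.
So P(s) = -6s^3 - s^2 - 6s - 2.
Then P(-6) = 1294.

1294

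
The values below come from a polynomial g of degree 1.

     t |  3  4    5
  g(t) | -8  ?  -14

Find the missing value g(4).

-11

The 2 known points determine the degree-1 polynomial uniquely.
Write g(t) = at + b. Substituting each data point gives a linear system:
  3a + b = -8
  5a + b = -14
Solving the system yields a = -3, b = 1.
So g(t) = -3t + 1.
Then g(4) = -11.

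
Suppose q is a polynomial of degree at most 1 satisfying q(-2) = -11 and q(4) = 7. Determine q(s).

q(s) = 3s - 5

Write q(s) = as + b. Substituting each data point gives a linear system:
  -2a + b = -11
  4a + b = 7
Solving the system yields a = 3, b = -5.
So q(s) = 3s - 5.
Check: q(-2) = -11. ✓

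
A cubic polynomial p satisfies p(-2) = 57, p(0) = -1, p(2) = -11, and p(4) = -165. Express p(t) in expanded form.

Using the Lagrange interpolation formula with nodes -2, 0, 2, 4:
  L_0(t) = t(t - 2)(t - 4) / -48
  L_1(t) = (t + 2)(t - 2)(t - 4) / 16
  L_2(t) = (t + 2)t(t - 4) / -16
  L_3(t) = (t + 2)t(t - 2) / 48
Then p(t) = 57·L_0(t) - 1·L_1(t) - 11·L_2(t) - 165·L_3(t).
Expanding and collecting terms gives p(t) = -4t^3 + 6t^2 - t - 1.
Check: p(2) = -11. ✓

p(t) = -4t^3 + 6t^2 - t - 1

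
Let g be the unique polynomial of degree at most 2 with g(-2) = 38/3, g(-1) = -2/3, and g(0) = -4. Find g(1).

Forward differences of the values at n = -2, -1, 0:
  g  : 38/3  -2/3  -4
  Δ  : -40/3  -10/3
  Δ^2: 10
The second differences are constant, confirming degree 2.
Interpolating (Newton forward form) and evaluating at n = 1 gives g(1) = 8/3.

8/3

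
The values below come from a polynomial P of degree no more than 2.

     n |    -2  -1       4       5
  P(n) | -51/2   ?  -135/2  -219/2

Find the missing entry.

-15/2

The 3 known points determine the degree-2 polynomial uniquely.
Write P(n) = an^2 + bn + c. Substituting each data point gives a linear system:
  4a - 2b + c = -51/2
  16a + 4b + c = -135/2
  25a + 5b + c = -219/2
Solving the system yields a = -5, b = 3, c = 1/2.
So P(n) = -5n^2 + 3n + 1/2.
Then P(-1) = -15/2.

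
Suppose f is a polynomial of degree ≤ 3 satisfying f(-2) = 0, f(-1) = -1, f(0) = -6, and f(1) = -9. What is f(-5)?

-81

Using the Lagrange interpolation formula with nodes -2, -1, 0, 1:
  L_0(t) = (t + 1)t(t - 1) / -6
  L_1(t) = (t + 2)t(t - 1) / 2
  L_2(t) = (t + 2)(t + 1)(t - 1) / -2
  L_3(t) = (t + 2)(t + 1)t / 6
Then f(t) = 0·L_0(t) - 1·L_1(t) - 6·L_2(t) - 9·L_3(t).
Expanding and collecting terms gives f(t) = t³ + t² - 5t - 6.
Evaluating at t = -5: f(-5) = -81.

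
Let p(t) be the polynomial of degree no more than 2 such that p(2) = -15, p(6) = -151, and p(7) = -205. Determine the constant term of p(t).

Write p(t) = at^2 + bt + c. Substituting each data point gives a linear system:
  4a + 2b + c = -15
  36a + 6b + c = -151
  49a + 7b + c = -205
Solving the system yields a = -4, b = -2, c = 5.
So p(t) = -4t^2 - 2t + 5.
The constant term is 5.

5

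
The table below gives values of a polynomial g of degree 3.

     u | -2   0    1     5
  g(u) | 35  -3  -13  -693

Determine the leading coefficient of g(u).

Write g(u) = au^3 + bu^2 + cu + d. Substituting each data point gives a linear system:
  -8a + 4b - 2c + d = 35
  d = -3
  a + b + c + d = -13
  125a + 25b + 5c + d = -693
Solving the system yields a = -5, b = -2, c = -3, d = -3.
So g(u) = -5u³ - 2u² - 3u - 3.
The leading coefficient is -5.

-5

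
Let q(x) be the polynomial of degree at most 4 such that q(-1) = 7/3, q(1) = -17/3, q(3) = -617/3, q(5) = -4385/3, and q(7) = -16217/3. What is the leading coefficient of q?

-2

Write q(x) = ax^4 + bx^3 + cx^2 + dx + e. Substituting each data point gives a linear system:
  a - b + c - d + e = 7/3
  a + b + c + d + e = -17/3
  81a + 27b + 9c + 3d + e = -617/3
  625a + 125b + 25c + 5d + e = -4385/3
  2401a + 343b + 49c + 7d + e = -16217/3
Solving the system yields a = -2, b = -2, c = 2, d = -2, e = -5/3.
So q(x) = -2x^4 - 2x^3 + 2x^2 - 2x - 5/3.
The leading coefficient is -2.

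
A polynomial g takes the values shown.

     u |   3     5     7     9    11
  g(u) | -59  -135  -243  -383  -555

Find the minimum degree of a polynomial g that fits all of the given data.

Forward differences of the values at u = 3, 5, 7, 9, 11:
  g  : -59  -135  -243  -383  -555
  Δ  : -76  -108  -140  -172
  Δ^2: -32  -32  -32
  Δ^3: 0  0
  Δ^4: 0
The second differences are constant (-32) and nonzero, while all higher differences vanish, so the minimal degree is 2.

2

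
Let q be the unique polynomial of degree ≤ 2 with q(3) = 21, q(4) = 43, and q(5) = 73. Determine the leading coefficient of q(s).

Write q(s) = as^2 + bs + c. Substituting each data point gives a linear system:
  9a + 3b + c = 21
  16a + 4b + c = 43
  25a + 5b + c = 73
Solving the system yields a = 4, b = -6, c = 3.
So q(s) = 4s^2 - 6s + 3.
The leading coefficient is 4.

4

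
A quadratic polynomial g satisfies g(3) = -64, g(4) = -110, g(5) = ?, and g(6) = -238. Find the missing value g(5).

The 3 known points determine the degree-2 polynomial uniquely.
Write g(s) = as^2 + bs + c. Substituting each data point gives a linear system:
  9a + 3b + c = -64
  16a + 4b + c = -110
  36a + 6b + c = -238
Solving the system yields a = -6, b = -4, c = 2.
So g(s) = -6s^2 - 4s + 2.
Then g(5) = -168.

-168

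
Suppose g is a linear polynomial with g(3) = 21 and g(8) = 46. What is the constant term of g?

Write g(u) = au + b. Substituting each data point gives a linear system:
  3a + b = 21
  8a + b = 46
Solving the system yields a = 5, b = 6.
So g(u) = 5u + 6.
The constant term is 6.

6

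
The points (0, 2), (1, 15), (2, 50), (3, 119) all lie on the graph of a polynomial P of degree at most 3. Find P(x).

P(x) = 2x^3 + 5x^2 + 6x + 2

Using the Lagrange interpolation formula with nodes 0, 1, 2, 3:
  L_0(x) = (x - 1)(x - 2)(x - 3) / -6
  L_1(x) = x(x - 2)(x - 3) / 2
  L_2(x) = x(x - 1)(x - 3) / -2
  L_3(x) = x(x - 1)(x - 2) / 6
Then P(x) = 2·L_0(x) + 15·L_1(x) + 50·L_2(x) + 119·L_3(x).
Expanding and collecting terms gives P(x) = 2x^3 + 5x^2 + 6x + 2.
Check: P(1) = 15. ✓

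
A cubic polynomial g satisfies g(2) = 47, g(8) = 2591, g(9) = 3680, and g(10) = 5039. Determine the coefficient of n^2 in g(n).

Write g(n) = an^3 + bn^2 + cn + d. Substituting each data point gives a linear system:
  8a + 4b + 2c + d = 47
  512a + 64b + 8c + d = 2591
  729a + 81b + 9c + d = 3680
  1000a + 100b + 10c + d = 5039
Solving the system yields a = 5, b = 0, c = 4, d = -1.
So g(n) = 5n³ + 4n - 1.
The coefficient of n^2 is 0.

0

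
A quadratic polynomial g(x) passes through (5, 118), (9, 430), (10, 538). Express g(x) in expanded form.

g(x) = 6x^2 - 6x - 2

Write g(x) = ax^2 + bx + c. Substituting each data point gives a linear system:
  25a + 5b + c = 118
  81a + 9b + c = 430
  100a + 10b + c = 538
Solving the system yields a = 6, b = -6, c = -2.
So g(x) = 6x^2 - 6x - 2.
Check: g(5) = 118. ✓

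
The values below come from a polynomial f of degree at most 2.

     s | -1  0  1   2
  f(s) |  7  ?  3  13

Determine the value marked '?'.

1

The 3 known points determine the degree-2 polynomial uniquely.
Write f(s) = as^2 + bs + c. Substituting each data point gives a linear system:
  a - b + c = 7
  a + b + c = 3
  4a + 2b + c = 13
Solving the system yields a = 4, b = -2, c = 1.
So f(s) = 4s^2 - 2s + 1.
Then f(0) = 1.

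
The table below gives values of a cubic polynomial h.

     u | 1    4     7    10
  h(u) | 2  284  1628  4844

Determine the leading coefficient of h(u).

5

Write h(u) = au^3 + bu^2 + cu + d. Substituting each data point gives a linear system:
  a + b + c + d = 2
  64a + 16b + 4c + d = 284
  343a + 49b + 7c + d = 1628
  1000a + 100b + 10c + d = 4844
Solving the system yields a = 5, b = -1, c = -6, d = 4.
So h(u) = 5u^3 - u^2 - 6u + 4.
The leading coefficient is 5.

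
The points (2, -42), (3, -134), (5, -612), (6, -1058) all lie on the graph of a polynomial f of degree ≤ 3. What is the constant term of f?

-2

Write f(t) = at^3 + bt^2 + ct + d. Substituting each data point gives a linear system:
  8a + 4b + 2c + d = -42
  27a + 9b + 3c + d = -134
  125a + 25b + 5c + d = -612
  216a + 36b + 6c + d = -1058
Solving the system yields a = -5, b = 1, c = -2, d = -2.
So f(t) = -5t³ + t² - 2t - 2.
The constant term is -2.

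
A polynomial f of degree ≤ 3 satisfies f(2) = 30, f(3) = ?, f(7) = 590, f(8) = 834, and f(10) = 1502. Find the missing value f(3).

The 4 known points determine the degree-3 polynomial uniquely.
Write f(u) = au^3 + bu^2 + cu + d. Substituting each data point gives a linear system:
  8a + 4b + 2c + d = 30
  343a + 49b + 7c + d = 590
  512a + 64b + 8c + d = 834
  1000a + 100b + 10c + d = 1502
Solving the system yields a = 1, b = 5, c = 0, d = 2.
So f(u) = u³ + 5u² + 2.
Then f(3) = 74.

74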